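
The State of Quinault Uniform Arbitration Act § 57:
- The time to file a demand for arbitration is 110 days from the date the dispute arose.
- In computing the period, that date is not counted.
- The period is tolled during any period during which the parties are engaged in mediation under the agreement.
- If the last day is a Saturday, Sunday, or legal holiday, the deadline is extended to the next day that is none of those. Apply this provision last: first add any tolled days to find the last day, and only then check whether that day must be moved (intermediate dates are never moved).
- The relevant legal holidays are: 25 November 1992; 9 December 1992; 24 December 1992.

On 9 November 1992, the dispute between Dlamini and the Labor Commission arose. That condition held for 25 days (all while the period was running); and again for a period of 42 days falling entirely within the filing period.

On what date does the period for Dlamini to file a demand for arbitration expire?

110 days after 9 November 1992 is February 27, 1993.
Tolling adds 25 days: February 27, 1993 + 25 days = March 24, 1993.
Tolling adds 42 days: March 24, 1993 + 42 days = May 5, 1993.
May 5, 1993 is a Wednesday and not a legal holiday, so no extension applies.

May 5, 1993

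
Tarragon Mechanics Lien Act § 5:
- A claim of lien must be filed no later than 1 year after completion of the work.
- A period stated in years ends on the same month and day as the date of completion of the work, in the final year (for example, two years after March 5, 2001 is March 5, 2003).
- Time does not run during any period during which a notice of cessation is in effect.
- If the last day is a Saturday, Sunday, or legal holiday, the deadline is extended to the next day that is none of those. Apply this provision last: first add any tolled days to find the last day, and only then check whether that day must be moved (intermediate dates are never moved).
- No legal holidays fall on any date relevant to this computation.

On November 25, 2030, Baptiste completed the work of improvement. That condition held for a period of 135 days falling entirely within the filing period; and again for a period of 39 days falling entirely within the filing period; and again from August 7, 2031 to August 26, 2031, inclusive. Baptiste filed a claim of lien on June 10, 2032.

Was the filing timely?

No

1 year after November 25, 2030 is November 25, 2031.
Tolling adds 135 days: November 25, 2031 + 135 days = April 8, 2032.
Tolling adds 39 days: April 8, 2032 + 39 days = May 17, 2032.
From August 7, 2031 through August 26, 2031 inclusive is 20 days; tolling adds 20 days: May 17, 2032 + 20 days = June 6, 2032.
June 6, 2032 is Sunday. The next qualifying day is June 7, 2032.
The deadline is June 7, 2032; the filing on June 10, 2032 is after that date.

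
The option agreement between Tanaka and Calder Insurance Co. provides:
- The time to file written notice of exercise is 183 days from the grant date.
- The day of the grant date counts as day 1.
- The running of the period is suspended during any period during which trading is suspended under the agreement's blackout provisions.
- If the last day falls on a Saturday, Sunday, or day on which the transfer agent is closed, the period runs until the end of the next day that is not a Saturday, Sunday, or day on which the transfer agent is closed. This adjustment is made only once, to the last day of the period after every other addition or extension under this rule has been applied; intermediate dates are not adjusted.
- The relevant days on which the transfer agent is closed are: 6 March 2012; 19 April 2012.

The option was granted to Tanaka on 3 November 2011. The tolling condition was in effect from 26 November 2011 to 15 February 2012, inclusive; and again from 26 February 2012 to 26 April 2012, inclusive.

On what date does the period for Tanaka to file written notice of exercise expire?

Counting 3 November 2011 as day 1, day 183 is May 3, 2012.
From November 26, 2011 through February 15, 2012 inclusive is 82 days; tolling adds 82 days: May 3, 2012 + 82 days = July 24, 2012.
From February 26, 2012 through April 26, 2012 inclusive is 61 days; tolling adds 61 days: July 24, 2012 + 61 days = September 23, 2012.
September 23, 2012 is Sunday. The next qualifying day is September 24, 2012.

September 24, 2012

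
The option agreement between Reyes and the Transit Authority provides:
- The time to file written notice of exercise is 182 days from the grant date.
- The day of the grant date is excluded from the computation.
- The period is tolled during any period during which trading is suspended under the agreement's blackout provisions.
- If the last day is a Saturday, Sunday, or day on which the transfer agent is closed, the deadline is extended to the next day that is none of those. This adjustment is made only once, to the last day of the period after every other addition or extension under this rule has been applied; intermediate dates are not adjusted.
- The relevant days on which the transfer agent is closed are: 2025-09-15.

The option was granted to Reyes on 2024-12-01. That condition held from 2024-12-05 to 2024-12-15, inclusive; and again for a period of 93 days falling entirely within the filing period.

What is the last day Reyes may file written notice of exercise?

182 days after 2024-12-01 is June 1, 2025.
From December 5, 2024 through December 15, 2024 inclusive is 11 days; tolling adds 11 days: June 1, 2025 + 11 days = June 12, 2025.
Tolling adds 93 days: June 12, 2025 + 93 days = September 13, 2025.
September 13, 2025 is Saturday; September 14, 2025 is Sunday; September 15, 2025 is a listed holiday. The next qualifying day is September 16, 2025.

September 16, 2025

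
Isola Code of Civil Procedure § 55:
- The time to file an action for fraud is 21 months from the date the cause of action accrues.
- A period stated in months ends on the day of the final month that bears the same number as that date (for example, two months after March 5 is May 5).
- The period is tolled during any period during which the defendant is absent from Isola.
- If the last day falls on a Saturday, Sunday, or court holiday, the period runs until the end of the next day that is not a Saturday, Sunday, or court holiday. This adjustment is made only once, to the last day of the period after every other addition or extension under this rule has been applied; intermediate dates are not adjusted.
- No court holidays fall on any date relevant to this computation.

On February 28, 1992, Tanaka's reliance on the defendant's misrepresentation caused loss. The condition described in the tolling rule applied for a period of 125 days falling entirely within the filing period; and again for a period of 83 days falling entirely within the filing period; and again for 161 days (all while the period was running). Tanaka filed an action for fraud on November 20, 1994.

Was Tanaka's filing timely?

21 months after February 28, 1992 is November 28, 1993.
Tolling adds 125 days: November 28, 1993 + 125 days = April 2, 1994.
Tolling adds 83 days: April 2, 1994 + 83 days = June 24, 1994.
Tolling adds 161 days: June 24, 1994 + 161 days = December 2, 1994.
December 2, 1994 is a Friday and not a court holiday, so no extension applies.
The deadline is December 2, 1994; the filing on November 20, 1994 is on or before that date.

Yes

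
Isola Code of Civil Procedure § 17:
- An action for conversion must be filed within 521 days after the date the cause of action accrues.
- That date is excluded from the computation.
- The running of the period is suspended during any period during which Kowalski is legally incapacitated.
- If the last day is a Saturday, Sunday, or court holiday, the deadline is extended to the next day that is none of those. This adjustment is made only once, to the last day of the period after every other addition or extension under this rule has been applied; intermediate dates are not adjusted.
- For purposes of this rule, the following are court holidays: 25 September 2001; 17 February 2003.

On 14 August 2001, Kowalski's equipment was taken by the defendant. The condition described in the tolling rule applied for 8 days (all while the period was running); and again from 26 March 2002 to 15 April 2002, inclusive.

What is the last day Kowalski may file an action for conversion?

February 18, 2003

521 days after 14 August 2001 is January 17, 2003.
Tolling adds 8 days: January 17, 2003 + 8 days = January 25, 2003.
From March 26, 2002 through April 15, 2002 inclusive is 21 days; tolling adds 21 days: January 25, 2003 + 21 days = February 15, 2003.
February 15, 2003 is Saturday; February 16, 2003 is Sunday; February 17, 2003 is a listed holiday. The next qualifying day is February 18, 2003.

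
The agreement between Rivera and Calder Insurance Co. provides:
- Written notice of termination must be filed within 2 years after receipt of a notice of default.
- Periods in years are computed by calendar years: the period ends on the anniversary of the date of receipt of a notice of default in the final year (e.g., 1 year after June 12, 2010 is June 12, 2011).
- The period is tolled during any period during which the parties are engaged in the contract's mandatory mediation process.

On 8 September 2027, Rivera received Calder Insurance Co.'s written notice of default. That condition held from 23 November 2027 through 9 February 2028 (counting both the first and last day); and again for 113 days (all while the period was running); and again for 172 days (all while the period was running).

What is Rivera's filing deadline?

September 7, 2030

2 years after 8 September 2027 is September 8, 2029.
From November 23, 2027 through February 9, 2028 inclusive is 79 days; tolling adds 79 days: September 8, 2029 + 79 days = November 26, 2029.
Tolling adds 113 days: November 26, 2029 + 113 days = March 19, 2030.
Tolling adds 172 days: March 19, 2030 + 172 days = September 7, 2030.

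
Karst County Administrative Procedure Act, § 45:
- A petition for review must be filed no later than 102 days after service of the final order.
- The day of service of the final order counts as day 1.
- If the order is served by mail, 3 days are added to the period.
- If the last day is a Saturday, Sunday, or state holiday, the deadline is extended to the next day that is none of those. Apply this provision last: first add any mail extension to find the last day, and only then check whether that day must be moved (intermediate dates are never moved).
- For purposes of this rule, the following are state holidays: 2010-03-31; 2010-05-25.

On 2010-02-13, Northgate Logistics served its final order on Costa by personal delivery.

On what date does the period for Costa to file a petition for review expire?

Counting 2010-02-13 as day 1, day 102 is May 25, 2010.
Service was not by mail, so no mail extension applies.
May 25, 2010 is a listed holiday. The next qualifying day is May 26, 2010.

May 26, 2010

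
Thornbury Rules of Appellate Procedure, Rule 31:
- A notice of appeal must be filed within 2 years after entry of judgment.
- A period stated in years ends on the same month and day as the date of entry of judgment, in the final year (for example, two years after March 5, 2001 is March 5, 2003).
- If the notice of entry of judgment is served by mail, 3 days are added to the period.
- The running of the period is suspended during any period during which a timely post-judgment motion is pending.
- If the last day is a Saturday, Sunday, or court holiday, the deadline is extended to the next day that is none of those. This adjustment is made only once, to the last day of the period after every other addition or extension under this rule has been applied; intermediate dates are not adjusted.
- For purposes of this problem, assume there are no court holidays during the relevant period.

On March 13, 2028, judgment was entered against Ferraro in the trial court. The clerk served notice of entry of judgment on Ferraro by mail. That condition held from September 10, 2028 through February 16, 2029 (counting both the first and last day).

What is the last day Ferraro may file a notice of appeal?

August 23, 2030

2 years after March 13, 2028 is March 13, 2030.
Service was by mail, adding 3 days: March 13, 2030 + 3 days = March 16, 2030.
From September 10, 2028 through February 16, 2029 inclusive is 160 days; tolling adds 160 days: March 16, 2030 + 160 days = August 23, 2030.
August 23, 2030 is a Friday and not a court holiday, so no extension applies.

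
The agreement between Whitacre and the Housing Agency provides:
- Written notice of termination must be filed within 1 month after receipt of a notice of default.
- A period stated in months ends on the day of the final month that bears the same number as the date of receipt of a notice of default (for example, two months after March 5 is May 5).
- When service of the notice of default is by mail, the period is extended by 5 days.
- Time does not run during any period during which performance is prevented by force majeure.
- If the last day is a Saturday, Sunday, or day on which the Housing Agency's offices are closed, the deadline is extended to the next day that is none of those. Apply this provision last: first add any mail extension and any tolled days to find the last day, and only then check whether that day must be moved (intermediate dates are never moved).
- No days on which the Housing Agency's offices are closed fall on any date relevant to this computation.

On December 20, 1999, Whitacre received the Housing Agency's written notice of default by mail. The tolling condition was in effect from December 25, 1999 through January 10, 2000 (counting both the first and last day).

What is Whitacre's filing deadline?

February 11, 2000

1 month after December 20, 1999 is January 20, 2000.
Service was by mail, adding 5 days: January 20, 2000 + 5 days = January 25, 2000.
From December 25, 1999 through January 10, 2000 inclusive is 17 days; tolling adds 17 days: January 25, 2000 + 17 days = February 11, 2000.
February 11, 2000 is a Friday and not a day on which the Housing Agency's offices are closed, so no extension applies.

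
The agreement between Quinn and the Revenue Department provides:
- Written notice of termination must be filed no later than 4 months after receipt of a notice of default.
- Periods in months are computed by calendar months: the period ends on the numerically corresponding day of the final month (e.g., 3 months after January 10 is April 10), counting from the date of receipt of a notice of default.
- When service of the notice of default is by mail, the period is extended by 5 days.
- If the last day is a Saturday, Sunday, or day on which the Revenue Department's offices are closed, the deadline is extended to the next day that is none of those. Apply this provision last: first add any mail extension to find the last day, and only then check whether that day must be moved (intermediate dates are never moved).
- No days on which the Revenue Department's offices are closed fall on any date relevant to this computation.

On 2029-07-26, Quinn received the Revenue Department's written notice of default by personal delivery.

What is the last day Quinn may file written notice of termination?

November 26, 2029

4 months after 2029-07-26 is November 26, 2029.
Service was not by mail, so no mail extension applies.
November 26, 2029 is a Monday and not a day on which the Revenue Department's offices are closed, so no extension applies.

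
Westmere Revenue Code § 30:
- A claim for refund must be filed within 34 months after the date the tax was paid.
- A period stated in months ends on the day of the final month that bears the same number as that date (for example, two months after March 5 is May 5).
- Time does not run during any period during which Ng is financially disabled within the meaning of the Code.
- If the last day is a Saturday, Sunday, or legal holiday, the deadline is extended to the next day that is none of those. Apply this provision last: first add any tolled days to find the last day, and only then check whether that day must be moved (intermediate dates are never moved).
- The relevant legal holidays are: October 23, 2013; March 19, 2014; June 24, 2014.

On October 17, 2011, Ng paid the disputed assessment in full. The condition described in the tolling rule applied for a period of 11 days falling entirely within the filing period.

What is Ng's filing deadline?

August 28, 2014

34 months after October 17, 2011 is August 17, 2014.
Tolling adds 11 days: August 17, 2014 + 11 days = August 28, 2014.
August 28, 2014 is a Thursday and not a legal holiday, so no extension applies.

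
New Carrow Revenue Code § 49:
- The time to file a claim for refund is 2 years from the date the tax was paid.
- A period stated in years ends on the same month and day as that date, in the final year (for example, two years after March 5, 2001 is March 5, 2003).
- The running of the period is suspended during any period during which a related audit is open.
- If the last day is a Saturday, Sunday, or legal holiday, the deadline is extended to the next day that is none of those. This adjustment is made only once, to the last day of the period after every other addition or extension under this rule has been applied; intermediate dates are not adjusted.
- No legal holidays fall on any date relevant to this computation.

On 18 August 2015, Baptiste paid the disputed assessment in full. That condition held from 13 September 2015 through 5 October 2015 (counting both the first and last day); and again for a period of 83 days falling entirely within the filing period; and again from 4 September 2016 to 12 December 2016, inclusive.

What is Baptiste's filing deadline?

2 years after 18 August 2015 is August 18, 2017.
From September 13, 2015 through October 5, 2015 inclusive is 23 days; tolling adds 23 days: August 18, 2017 + 23 days = September 10, 2017.
Tolling adds 83 days: September 10, 2017 + 83 days = December 2, 2017.
From September 4, 2016 through December 12, 2016 inclusive is 100 days; tolling adds 100 days: December 2, 2017 + 100 days = March 12, 2018.
March 12, 2018 is a Monday and not a legal holiday, so no extension applies.

March 12, 2018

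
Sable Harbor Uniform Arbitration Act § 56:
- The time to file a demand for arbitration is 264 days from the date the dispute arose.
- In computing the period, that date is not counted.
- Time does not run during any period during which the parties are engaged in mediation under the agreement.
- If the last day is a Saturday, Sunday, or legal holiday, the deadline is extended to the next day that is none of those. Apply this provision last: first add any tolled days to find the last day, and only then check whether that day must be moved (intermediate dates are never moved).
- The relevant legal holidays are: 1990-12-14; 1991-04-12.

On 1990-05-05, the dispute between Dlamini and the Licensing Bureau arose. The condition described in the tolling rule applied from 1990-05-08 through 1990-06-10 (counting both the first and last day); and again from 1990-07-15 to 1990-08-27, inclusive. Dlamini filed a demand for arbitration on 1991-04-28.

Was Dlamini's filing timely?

No

264 days after 1990-05-05 is January 24, 1991.
From May 8, 1990 through June 10, 1990 inclusive is 34 days; tolling adds 34 days: January 24, 1991 + 34 days = February 27, 1991.
From July 15, 1990 through August 27, 1990 inclusive is 44 days; tolling adds 44 days: February 27, 1991 + 44 days = April 12, 1991.
April 12, 1991 is a listed holiday; April 13, 1991 is Saturday; April 14, 1991 is Sunday. The next qualifying day is April 15, 1991.
The deadline is April 15, 1991; the filing on April 28, 1991 is after that date.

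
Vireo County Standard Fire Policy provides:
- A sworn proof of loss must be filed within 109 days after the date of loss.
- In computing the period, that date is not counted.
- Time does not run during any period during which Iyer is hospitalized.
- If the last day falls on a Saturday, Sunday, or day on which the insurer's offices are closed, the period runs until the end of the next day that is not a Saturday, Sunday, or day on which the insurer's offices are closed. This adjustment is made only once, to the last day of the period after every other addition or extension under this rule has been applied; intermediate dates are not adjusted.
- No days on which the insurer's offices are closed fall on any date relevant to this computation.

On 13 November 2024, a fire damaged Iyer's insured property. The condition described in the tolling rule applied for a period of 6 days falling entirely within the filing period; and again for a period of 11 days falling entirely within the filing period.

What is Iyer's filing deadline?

109 days after 13 November 2024 is March 2, 2025.
Tolling adds 6 days: March 2, 2025 + 6 days = March 8, 2025.
Tolling adds 11 days: March 8, 2025 + 11 days = March 19, 2025.
March 19, 2025 is a Wednesday and not a day on which the insurer's offices are closed, so no extension applies.

March 19, 2025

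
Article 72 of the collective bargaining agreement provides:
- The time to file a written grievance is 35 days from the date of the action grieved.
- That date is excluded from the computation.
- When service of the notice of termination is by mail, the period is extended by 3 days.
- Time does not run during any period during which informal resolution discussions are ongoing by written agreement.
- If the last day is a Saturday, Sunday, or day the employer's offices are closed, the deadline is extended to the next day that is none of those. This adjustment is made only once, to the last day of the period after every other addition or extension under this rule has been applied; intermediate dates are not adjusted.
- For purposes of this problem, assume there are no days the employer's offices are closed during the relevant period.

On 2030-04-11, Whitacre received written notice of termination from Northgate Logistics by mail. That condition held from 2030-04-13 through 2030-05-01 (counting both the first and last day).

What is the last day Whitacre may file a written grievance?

June 7, 2030

35 days after 2030-04-11 is May 16, 2030.
Service was by mail, adding 3 days: May 16, 2030 + 3 days = May 19, 2030.
From April 13, 2030 through May 1, 2030 inclusive is 19 days; tolling adds 19 days: May 19, 2030 + 19 days = June 7, 2030.
June 7, 2030 is a Friday and not a day the employer's offices are closed, so no extension applies.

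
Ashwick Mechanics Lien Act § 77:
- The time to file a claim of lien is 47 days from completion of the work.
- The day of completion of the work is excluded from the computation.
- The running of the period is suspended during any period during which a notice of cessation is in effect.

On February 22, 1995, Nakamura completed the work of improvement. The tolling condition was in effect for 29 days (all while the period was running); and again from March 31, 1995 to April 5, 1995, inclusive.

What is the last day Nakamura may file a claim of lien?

May 15, 1995

47 days after February 22, 1995 is April 10, 1995.
Tolling adds 29 days: April 10, 1995 + 29 days = May 9, 1995.
From March 31, 1995 through April 5, 1995 inclusive is 6 days; tolling adds 6 days: May 9, 1995 + 6 days = May 15, 1995.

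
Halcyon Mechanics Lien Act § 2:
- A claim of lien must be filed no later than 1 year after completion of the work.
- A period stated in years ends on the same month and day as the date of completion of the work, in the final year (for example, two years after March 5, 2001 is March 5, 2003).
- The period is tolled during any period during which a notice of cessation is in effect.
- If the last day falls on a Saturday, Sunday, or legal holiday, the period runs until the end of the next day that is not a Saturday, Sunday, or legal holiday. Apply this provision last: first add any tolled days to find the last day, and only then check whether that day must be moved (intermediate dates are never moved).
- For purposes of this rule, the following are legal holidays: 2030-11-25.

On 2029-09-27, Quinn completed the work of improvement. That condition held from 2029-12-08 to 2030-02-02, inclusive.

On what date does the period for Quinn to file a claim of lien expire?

November 26, 2030

1 year after 2029-09-27 is September 27, 2030.
From December 8, 2029 through February 2, 2030 inclusive is 57 days; tolling adds 57 days: September 27, 2030 + 57 days = November 23, 2030.
November 23, 2030 is Saturday; November 24, 2030 is Sunday; November 25, 2030 is a listed holiday. The next qualifying day is November 26, 2030.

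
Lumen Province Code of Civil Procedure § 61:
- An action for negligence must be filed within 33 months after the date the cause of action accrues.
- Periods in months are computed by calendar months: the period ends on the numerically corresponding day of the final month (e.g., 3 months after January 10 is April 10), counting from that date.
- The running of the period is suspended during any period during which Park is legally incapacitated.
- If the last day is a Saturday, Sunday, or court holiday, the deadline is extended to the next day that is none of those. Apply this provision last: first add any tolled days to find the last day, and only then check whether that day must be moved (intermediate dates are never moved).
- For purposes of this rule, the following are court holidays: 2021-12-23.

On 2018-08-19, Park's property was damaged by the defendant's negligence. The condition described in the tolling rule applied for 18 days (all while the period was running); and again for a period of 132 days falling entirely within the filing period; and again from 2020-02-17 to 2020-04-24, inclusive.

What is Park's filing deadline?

December 24, 2021

33 months after 2018-08-19 is May 19, 2021.
Tolling adds 18 days: May 19, 2021 + 18 days = June 6, 2021.
Tolling adds 132 days: June 6, 2021 + 132 days = October 16, 2021.
From February 17, 2020 through April 24, 2020 inclusive is 68 days; tolling adds 68 days: October 16, 2021 + 68 days = December 23, 2021.
December 23, 2021 is a listed holiday. The next qualifying day is December 24, 2021.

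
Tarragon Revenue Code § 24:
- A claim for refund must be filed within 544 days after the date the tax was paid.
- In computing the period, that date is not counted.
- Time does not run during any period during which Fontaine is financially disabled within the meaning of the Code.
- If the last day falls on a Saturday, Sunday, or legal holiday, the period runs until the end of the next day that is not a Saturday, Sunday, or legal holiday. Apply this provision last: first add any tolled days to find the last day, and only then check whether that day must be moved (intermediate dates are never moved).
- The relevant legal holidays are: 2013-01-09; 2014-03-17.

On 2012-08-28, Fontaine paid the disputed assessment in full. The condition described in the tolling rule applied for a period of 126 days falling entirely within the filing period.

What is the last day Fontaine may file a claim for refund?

June 30, 2014

544 days after 2012-08-28 is February 23, 2014.
Tolling adds 126 days: February 23, 2014 + 126 days = June 29, 2014.
June 29, 2014 is Sunday. The next qualifying day is June 30, 2014.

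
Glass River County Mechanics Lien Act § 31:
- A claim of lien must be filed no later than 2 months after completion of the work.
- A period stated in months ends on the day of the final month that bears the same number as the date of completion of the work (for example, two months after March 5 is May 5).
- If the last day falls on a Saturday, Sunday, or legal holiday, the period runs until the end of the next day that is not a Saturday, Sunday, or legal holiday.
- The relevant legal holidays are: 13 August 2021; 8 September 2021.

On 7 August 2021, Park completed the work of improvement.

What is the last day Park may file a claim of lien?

2 months after 7 August 2021 is October 7, 2021.
October 7, 2021 is a Thursday and not a legal holiday, so no extension applies.

October 7, 2021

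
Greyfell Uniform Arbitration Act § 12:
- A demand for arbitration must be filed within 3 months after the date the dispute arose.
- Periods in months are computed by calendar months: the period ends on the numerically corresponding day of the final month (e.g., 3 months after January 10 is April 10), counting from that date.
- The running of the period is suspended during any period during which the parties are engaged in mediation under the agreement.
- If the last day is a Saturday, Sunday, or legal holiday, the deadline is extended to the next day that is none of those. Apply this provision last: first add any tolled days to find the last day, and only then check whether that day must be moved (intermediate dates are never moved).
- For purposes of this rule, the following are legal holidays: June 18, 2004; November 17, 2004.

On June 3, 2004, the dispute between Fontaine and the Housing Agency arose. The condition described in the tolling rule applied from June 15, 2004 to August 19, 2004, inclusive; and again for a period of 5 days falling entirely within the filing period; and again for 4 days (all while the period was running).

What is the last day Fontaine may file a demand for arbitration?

November 18, 2004

3 months after June 3, 2004 is September 3, 2004.
From June 15, 2004 through August 19, 2004 inclusive is 66 days; tolling adds 66 days: September 3, 2004 + 66 days = November 8, 2004.
Tolling adds 5 days: November 8, 2004 + 5 days = November 13, 2004.
Tolling adds 4 days: November 13, 2004 + 4 days = November 17, 2004.
November 17, 2004 is a listed holiday. The next qualifying day is November 18, 2004.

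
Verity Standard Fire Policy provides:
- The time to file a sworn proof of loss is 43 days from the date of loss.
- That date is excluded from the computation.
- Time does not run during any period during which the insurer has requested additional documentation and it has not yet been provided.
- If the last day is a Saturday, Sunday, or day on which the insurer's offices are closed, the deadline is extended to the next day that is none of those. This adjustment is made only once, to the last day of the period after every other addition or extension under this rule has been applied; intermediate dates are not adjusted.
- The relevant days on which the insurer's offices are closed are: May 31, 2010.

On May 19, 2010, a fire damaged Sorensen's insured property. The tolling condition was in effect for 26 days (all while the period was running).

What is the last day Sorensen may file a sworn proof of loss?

July 27, 2010

43 days after May 19, 2010 is July 1, 2010.
Tolling adds 26 days: July 1, 2010 + 26 days = July 27, 2010.
July 27, 2010 is a Tuesday and not a day on which the insurer's offices are closed, so no extension applies.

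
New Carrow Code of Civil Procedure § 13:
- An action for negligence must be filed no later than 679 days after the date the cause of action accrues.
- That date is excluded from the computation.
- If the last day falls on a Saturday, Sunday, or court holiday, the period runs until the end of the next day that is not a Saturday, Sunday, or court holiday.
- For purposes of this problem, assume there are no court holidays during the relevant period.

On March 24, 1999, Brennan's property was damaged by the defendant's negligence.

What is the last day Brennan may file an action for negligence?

679 days after March 24, 1999 is January 31, 2001.
January 31, 2001 is a Wednesday and not a court holiday, so no extension applies.

January 31, 2001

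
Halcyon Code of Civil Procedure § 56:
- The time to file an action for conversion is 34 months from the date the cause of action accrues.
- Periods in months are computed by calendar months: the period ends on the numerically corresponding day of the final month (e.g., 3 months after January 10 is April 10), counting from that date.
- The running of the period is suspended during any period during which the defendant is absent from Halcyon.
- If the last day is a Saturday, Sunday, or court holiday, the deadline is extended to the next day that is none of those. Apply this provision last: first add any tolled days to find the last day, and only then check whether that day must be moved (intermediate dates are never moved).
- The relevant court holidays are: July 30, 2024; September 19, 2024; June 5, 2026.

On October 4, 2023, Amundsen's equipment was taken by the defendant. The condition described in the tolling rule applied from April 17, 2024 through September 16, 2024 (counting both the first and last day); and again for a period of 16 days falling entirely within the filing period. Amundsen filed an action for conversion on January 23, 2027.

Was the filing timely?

34 months after October 4, 2023 is August 4, 2026.
From April 17, 2024 through September 16, 2024 inclusive is 153 days; tolling adds 153 days: August 4, 2026 + 153 days = January 4, 2027.
Tolling adds 16 days: January 4, 2027 + 16 days = January 20, 2027.
January 20, 2027 is a Wednesday and not a court holiday, so no extension applies.
The deadline is January 20, 2027; the filing on January 23, 2027 is after that date.

No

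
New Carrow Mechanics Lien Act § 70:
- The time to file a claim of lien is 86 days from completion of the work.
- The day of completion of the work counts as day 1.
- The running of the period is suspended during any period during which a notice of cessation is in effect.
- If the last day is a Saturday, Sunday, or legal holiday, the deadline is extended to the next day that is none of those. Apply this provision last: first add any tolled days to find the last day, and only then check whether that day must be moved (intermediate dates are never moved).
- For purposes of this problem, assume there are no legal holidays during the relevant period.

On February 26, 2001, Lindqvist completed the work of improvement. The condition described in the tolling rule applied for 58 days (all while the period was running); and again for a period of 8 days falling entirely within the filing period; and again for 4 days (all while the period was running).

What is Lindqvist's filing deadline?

July 31, 2001

Counting February 26, 2001 as day 1, day 86 is May 22, 2001.
Tolling adds 58 days: May 22, 2001 + 58 days = July 19, 2001.
Tolling adds 8 days: July 19, 2001 + 8 days = July 27, 2001.
Tolling adds 4 days: July 27, 2001 + 4 days = July 31, 2001.
July 31, 2001 is a Tuesday and not a legal holiday, so no extension applies.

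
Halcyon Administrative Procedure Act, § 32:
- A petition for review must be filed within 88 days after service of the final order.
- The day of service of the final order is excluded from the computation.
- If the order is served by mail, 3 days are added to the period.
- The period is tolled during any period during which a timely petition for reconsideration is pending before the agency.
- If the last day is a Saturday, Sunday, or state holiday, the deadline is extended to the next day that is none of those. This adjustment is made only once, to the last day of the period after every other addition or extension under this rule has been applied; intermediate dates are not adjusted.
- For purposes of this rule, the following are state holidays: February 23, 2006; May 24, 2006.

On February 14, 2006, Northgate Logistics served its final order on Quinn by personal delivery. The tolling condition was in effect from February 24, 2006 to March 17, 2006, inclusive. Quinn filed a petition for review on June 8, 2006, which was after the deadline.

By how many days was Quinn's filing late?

3 days

88 days after February 14, 2006 is May 13, 2006.
Service was not by mail, so no mail extension applies.
From February 24, 2006 through March 17, 2006 inclusive is 22 days; tolling adds 22 days: May 13, 2006 + 22 days = June 4, 2006.
June 4, 2006 is Sunday. The next qualifying day is June 5, 2006.
The deadline is June 5, 2006; from June 5, 2006 to June 8, 2006 is 3 days.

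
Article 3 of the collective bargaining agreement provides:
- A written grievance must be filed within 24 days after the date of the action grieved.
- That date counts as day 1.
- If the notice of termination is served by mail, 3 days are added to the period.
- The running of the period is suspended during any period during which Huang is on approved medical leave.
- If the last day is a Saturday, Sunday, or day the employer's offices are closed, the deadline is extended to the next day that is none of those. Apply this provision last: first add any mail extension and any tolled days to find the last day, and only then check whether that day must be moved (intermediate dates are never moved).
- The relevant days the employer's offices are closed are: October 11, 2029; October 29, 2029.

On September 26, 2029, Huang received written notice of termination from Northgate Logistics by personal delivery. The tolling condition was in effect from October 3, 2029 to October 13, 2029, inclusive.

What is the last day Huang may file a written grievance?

October 30, 2029

Counting September 26, 2029 as day 1, day 24 is October 19, 2029.
Service was not by mail, so no mail extension applies.
From October 3, 2029 through October 13, 2029 inclusive is 11 days; tolling adds 11 days: October 19, 2029 + 11 days = October 30, 2029.
October 30, 2029 is a Tuesday and not a day the employer's offices are closed, so no extension applies.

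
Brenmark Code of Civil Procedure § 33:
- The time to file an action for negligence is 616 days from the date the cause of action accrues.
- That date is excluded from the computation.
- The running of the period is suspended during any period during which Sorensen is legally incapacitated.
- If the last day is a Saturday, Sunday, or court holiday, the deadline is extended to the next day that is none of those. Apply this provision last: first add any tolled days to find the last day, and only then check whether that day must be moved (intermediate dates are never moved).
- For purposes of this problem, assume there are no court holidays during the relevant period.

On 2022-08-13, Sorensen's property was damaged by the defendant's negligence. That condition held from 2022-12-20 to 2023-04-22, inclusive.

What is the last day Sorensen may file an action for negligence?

616 days after 2022-08-13 is April 20, 2024.
From December 20, 2022 through April 22, 2023 inclusive is 124 days; tolling adds 124 days: April 20, 2024 + 124 days = August 22, 2024.
August 22, 2024 is a Thursday and not a court holiday, so no extension applies.

August 22, 2024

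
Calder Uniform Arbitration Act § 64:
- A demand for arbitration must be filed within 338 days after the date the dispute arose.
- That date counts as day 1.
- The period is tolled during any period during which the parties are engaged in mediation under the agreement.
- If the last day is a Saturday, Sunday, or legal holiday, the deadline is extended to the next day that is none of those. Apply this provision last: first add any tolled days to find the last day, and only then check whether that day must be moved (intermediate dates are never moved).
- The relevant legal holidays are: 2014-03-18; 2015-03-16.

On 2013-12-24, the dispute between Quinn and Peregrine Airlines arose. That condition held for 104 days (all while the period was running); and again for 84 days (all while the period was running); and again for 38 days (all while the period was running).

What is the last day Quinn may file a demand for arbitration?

Counting 2013-12-24 as day 1, day 338 is November 26, 2014.
Tolling adds 104 days: November 26, 2014 + 104 days = March 10, 2015.
Tolling adds 84 days: March 10, 2015 + 84 days = June 2, 2015.
Tolling adds 38 days: June 2, 2015 + 38 days = July 10, 2015.
July 10, 2015 is a Friday and not a legal holiday, so no extension applies.

July 10, 2015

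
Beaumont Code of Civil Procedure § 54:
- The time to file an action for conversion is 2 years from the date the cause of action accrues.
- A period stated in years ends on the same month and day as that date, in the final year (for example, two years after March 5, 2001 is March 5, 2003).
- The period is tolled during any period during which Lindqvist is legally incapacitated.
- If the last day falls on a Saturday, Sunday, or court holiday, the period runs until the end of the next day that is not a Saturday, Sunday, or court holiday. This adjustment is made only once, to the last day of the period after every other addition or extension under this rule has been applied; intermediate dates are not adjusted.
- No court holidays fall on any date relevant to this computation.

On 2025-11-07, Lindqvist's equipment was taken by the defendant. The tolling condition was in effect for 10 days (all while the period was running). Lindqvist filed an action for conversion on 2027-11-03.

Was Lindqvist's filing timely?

Yes

2 years after 2025-11-07 is November 7, 2027.
Tolling adds 10 days: November 7, 2027 + 10 days = November 17, 2027.
November 17, 2027 is a Wednesday and not a court holiday, so no extension applies.
The deadline is November 17, 2027; the filing on November 3, 2027 is on or before that date.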